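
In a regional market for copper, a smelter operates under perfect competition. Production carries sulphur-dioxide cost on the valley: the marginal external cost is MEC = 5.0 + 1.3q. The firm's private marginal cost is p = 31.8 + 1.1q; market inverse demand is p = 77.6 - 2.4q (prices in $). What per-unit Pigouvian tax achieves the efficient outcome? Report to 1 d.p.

Social marginal cost = private MC + MEC = 36.8 + 2.4q.
Set SMC = demand: 36.8 + 2.4q = 77.6 - 2.4q → q* = 8.5000.
The Pigouvian tax equals MEC at q*: 5.0 + 1.3×8.5000 = 16.0500.

tax = $16.1 per unit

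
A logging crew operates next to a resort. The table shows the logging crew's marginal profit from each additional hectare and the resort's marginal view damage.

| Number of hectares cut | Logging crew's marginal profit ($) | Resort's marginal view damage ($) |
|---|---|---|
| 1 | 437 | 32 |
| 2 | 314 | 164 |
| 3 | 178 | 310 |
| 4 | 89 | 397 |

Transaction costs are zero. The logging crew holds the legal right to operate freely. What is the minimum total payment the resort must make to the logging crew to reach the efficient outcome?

Left alone the logging crew would choose level 4 (marginal profit stays positive).
Efficient level: k* = 2 (marginal profit ≥ marginal view damage through 2).
The resort must at least cover the logging crew's forgone profit from cutting 4→2: 178 + 89 = 267.

$267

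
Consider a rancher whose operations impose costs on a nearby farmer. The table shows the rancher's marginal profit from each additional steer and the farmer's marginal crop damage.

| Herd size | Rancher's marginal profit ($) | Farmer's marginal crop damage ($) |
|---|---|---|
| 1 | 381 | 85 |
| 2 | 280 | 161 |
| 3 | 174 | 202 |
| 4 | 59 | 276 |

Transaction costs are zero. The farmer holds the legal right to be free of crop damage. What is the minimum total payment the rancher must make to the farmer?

Efficient level: marginal profit ≥ marginal crop damage through level 2, so k* = 2.
With the farmer holding the right, the rancher must at least compensate total damage at k*: 85 + 161 = 246.

$246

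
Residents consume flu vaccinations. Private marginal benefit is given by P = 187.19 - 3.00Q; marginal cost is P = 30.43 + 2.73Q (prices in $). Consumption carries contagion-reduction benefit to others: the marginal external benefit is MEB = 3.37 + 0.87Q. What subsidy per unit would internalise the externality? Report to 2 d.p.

Social marginal benefit = demand + MEB = 190.56 - 2.13Q.
Set SMB = MC: 190.56 - 2.13Q = 30.43 + 2.73Q → Q* = 32.9486.
The Pigouvian subsidy equals MEB at Q*: 3.37 + 0.87×32.9486 = 32.0353.

subsidy = $32.04 per unit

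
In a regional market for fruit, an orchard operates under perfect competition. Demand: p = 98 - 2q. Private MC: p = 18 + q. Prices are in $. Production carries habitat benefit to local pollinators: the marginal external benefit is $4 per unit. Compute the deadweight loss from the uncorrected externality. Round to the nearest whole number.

Market equilibrium (private): 18 + q = 98 - 2q → q_m = 26.6667.
Social marginal cost = private MC − MEB = 14 + q.
Set SMC = demand: 14 + q = 98 - 2q → q* = 28.0000.
Height of the DWL triangle at q_m is demand(q_m) − SMC(q_m) = MEB(q_m) = 4.0000.
DWL = ½ × 1.3333 × 4.0000 = 2.6666.

DWL = $3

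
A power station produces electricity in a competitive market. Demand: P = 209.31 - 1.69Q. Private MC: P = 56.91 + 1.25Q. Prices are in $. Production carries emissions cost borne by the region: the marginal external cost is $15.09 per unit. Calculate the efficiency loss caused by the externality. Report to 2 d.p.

DWL = $38.73

Market equilibrium (private): 56.91 + 1.25Q = 209.31 - 1.69Q → Q_m = 51.8367.
Social marginal cost = private MC + MEC = 72.00 + 1.25Q.
Set SMC = demand: 72.00 + 1.25Q = 209.31 - 1.69Q → Q* = 46.7041.
Between Q* and Q_m the wedge SMC − demand runs linearly from 0 to MEC(Q_m), so the loss is a triangle.
DWL = ½ × 5.1326 × 15.0900 = 38.7255.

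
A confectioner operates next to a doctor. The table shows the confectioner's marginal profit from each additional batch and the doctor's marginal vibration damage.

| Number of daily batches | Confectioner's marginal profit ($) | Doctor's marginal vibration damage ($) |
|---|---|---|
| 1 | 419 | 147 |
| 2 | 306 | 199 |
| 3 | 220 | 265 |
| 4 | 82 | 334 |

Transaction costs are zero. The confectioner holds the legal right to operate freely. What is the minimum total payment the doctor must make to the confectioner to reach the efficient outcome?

$302

Left alone the confectioner would choose level 4 (marginal profit stays positive).
Efficient level: k* = 2 (marginal profit ≥ marginal vibration damage through 2).
The doctor must at least cover the confectioner's forgone profit from cutting 4→2: 220 + 82 = 302.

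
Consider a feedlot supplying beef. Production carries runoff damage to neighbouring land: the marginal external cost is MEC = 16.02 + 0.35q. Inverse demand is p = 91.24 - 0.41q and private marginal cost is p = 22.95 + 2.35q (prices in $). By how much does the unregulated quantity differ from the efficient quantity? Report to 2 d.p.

Market equilibrium (private): 22.95 + 2.35q = 91.24 - 0.41q → q_m = 24.7428.
Social marginal cost = private MC + MEC = 38.97 + 2.70q.
Set SMC = demand: 38.97 + 2.70q = 91.24 - 0.41q → q* = 16.8071.
Gap = |24.7428 − 16.8071| = 7.9357.

7.94 units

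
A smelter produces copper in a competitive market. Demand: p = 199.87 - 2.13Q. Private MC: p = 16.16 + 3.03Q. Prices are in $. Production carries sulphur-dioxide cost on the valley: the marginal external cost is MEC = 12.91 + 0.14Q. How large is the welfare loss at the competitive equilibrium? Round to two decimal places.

Market equilibrium (private): 16.16 + 3.03Q = 199.87 - 2.13Q → Q_m = 35.6027.
Social marginal cost = private MC + MEC = 29.07 + 3.17Q.
Set SMC = demand: 29.07 + 3.17Q = 199.87 - 2.13Q → Q* = 32.2264.
The loss is the area between SMC and demand from Q* to Q_m; with linear curves that's a triangle of height MEC(Q_m).
DWL = ½ × 3.3763 × 17.8944 = 30.2084.

DWL = $30.21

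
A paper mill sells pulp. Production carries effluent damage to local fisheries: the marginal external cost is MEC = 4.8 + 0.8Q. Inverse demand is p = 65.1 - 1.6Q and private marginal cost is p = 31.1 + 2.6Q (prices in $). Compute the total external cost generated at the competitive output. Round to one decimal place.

Market equilibrium (private): 31.1 + 2.6Q = 65.1 - 1.6Q → Q_m = 8.0952.
Total external cost = ∫₀^{Q_m} (4.8 + 0.8Q) dQ = 4.8×8.0952 + ½×0.8×8.0952² = 65.0699.

$65.1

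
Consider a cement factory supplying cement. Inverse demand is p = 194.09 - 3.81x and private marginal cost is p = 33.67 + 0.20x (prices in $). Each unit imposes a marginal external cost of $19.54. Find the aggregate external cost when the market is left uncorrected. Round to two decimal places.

$781.70

Market equilibrium (private): 33.67 + 0.20x = 194.09 - 3.81x → x_m = 40.0050.
Total external cost = MEC × x_m = 19.54 × 40.0050 = 781.6977.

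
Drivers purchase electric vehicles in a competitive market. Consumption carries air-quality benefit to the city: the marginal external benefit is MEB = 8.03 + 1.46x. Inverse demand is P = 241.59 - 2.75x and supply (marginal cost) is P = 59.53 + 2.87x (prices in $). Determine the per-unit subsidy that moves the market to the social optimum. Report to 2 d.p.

Social marginal benefit = demand + MEB = 249.62 - 1.29x.
Set SMB = MC: 249.62 - 1.29x = 59.53 + 2.87x → x* = 45.6947.
The Pigouvian subsidy equals MEB at x*: 8.03 + 1.46×45.6947 = 74.7443.

subsidy = $74.74 per unit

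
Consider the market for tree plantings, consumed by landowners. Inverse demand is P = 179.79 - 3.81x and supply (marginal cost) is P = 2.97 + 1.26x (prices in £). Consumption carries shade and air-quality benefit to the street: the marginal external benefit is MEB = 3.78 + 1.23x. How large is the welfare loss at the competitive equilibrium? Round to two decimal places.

DWL = £283.69

Market equilibrium (private): 2.97 + 1.26x = 179.79 - 3.81x → x_m = 34.8757.
Social marginal benefit = demand + MEB = 183.57 - 2.58x.
Set SMB = MC: 183.57 - 2.58x = 2.97 + 1.26x → x* = 47.0313.
Height of the DWL triangle at x_m is SMB(x_m) − MC(x_m) = MEB(x_m) = 46.6772.
DWL = ½ × 12.1556 × 46.6772 = 283.6947.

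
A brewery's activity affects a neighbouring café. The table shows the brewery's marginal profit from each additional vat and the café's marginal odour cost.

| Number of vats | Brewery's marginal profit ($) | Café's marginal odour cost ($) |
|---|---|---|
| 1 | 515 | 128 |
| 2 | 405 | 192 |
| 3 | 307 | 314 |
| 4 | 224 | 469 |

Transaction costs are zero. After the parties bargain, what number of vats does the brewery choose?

Bargaining reaches the level where marginal profit last exceeds marginal odour cost.
That holds through level 2 (405 ≥ 192) but not at 3 (307 < 314).

2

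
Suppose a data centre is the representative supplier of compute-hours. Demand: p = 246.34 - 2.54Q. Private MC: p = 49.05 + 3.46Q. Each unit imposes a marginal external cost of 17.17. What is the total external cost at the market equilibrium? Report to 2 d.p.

Market equilibrium (private): 49.05 + 3.46Q = 246.34 - 2.54Q → Q_m = 32.8817.
Total external cost = MEC × Q_m = 17.17 × 32.8817 = 564.5788.

564.58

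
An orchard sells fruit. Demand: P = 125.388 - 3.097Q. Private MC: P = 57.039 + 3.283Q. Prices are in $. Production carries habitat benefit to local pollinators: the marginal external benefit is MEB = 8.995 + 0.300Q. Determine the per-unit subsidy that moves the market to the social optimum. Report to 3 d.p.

subsidy = $12.811 per unit

Social marginal cost = private MC − MEB = 48.044 + 2.983Q.
Set SMC = demand: 48.044 + 2.983Q = 125.388 - 3.097Q → Q* = 12.7211.
The Pigouvian subsidy equals MEB at Q*: 8.995 + 0.300×12.7211 = 12.8113.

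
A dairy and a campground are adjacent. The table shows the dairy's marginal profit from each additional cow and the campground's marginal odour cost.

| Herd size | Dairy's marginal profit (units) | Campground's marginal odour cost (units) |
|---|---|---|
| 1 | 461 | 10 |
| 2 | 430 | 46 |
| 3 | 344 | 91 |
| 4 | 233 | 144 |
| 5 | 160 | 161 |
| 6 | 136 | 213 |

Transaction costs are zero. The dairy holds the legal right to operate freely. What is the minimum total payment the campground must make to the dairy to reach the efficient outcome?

296

Left alone the dairy would choose level 6 (marginal profit stays positive).
Efficient level: k* = 4 (marginal profit ≥ marginal odour cost through 4).
The campground must at least cover the dairy's forgone profit from cutting 6→4: 160 + 136 = 296.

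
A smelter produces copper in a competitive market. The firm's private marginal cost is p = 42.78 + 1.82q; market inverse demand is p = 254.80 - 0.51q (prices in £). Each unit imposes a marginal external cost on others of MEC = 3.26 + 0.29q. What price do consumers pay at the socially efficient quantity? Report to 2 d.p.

P = £214.16

Social marginal cost = private MC + MEC = 46.04 + 2.11q.
Set SMC = demand: 46.04 + 2.11q = 254.80 - 0.51q → q* = 79.6794.
Consumer price on the demand curve at q*: 254.80 − 0.51×79.6794 = 214.1635.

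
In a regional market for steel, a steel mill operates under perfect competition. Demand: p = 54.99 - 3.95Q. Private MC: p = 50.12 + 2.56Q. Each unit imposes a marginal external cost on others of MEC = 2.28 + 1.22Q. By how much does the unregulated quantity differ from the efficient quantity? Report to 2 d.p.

0.41 units

Market equilibrium (private): 50.12 + 2.56Q = 54.99 - 3.95Q → Q_m = 0.7481.
Social marginal cost = private MC + MEC = 52.40 + 3.78Q.
Set SMC = demand: 52.40 + 3.78Q = 54.99 - 3.95Q → Q* = 0.3351.
Gap = |0.7481 − 0.3351| = 0.4130.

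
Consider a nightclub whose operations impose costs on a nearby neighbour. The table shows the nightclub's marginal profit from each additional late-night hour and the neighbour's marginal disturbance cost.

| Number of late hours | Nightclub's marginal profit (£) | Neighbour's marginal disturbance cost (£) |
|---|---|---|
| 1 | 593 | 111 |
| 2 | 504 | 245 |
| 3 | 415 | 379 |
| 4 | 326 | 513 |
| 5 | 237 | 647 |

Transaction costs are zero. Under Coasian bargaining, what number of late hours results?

Bargaining reaches the level where marginal profit last exceeds marginal disturbance cost.
That holds through level 3 (415 ≥ 379) but not at 4 (326 < 513).

3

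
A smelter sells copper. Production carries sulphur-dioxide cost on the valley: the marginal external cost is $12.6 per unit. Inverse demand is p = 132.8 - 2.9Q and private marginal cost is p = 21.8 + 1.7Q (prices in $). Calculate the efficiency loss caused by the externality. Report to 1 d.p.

DWL = $17.3

Market equilibrium (private): 21.8 + 1.7Q = 132.8 - 2.9Q → Q_m = 24.1304.
Social marginal cost = private MC + MEC = 34.4 + 1.7Q.
Set SMC = demand: 34.4 + 1.7Q = 132.8 - 2.9Q → Q* = 21.3913.
Between Q* and Q_m the wedge SMC − demand runs linearly from 0 to MEC(Q_m), so the loss is a triangle.
DWL = ½ × 2.7391 × 12.6000 = 17.2563.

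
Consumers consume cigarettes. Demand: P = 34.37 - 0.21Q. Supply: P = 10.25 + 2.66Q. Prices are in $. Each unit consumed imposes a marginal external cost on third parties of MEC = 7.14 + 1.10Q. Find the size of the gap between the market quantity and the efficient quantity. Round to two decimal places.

Market equilibrium (private): 10.25 + 2.66Q = 34.37 - 0.21Q → Q_m = 8.4042.
Social marginal benefit = demand − MEC = 27.23 - 1.31Q.
Set SMB = MC: 27.23 - 1.31Q = 10.25 + 2.66Q → Q* = 4.2771.
Gap = |8.4042 − 4.2771| = 4.1271.

4.13 units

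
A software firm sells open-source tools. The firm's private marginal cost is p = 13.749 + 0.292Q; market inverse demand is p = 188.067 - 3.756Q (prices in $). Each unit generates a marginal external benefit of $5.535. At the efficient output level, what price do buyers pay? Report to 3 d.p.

Social marginal cost = private MC − MEB = 8.214 + 0.292Q.
Set SMC = demand: 8.214 + 0.292Q = 188.067 - 3.756Q → Q* = 44.4301.
Consumer price on the demand curve at Q*: 188.067 − 3.756×44.4301 = 21.1875.

P = $21.188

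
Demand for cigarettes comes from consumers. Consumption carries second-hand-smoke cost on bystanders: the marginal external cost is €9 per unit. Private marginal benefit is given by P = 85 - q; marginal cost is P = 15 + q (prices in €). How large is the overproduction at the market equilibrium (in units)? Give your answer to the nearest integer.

Market equilibrium (private): 15 + q = 85 - q → q_m = 35.0000.
Social marginal benefit = demand − MEC = 76 - q.
Set SMB = MC: 76 - q = 15 + q → q* = 30.5000.
Gap = |35.0000 − 30.5000| = 4.5000.

5 units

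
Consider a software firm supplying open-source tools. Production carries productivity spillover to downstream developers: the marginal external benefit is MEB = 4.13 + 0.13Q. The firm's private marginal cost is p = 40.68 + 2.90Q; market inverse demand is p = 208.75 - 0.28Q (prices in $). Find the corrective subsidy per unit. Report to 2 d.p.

Social marginal cost = private MC − MEB = 36.55 + 2.77Q.
Set SMC = demand: 36.55 + 2.77Q = 208.75 - 0.28Q → Q* = 56.4590.
The Pigouvian subsidy equals MEB at Q*: 4.13 + 0.13×56.4590 = 11.4697.

subsidy = $11.47 per unit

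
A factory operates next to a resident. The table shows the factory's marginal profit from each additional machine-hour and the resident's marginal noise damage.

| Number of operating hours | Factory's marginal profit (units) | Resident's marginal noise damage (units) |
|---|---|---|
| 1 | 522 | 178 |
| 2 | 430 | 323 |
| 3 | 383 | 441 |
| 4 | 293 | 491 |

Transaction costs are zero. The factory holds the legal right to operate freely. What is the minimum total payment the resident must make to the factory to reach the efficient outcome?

Left alone the factory would choose level 4 (marginal profit stays positive).
Efficient level: k* = 2 (marginal profit ≥ marginal noise damage through 2).
The resident must at least cover the factory's forgone profit from cutting 4→2: 383 + 293 = 676.

676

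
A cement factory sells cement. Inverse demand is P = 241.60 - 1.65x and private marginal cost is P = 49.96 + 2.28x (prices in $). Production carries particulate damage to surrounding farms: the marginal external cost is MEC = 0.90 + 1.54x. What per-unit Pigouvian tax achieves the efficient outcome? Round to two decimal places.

tax = $54.60 per unit

Social marginal cost = private MC + MEC = 50.86 + 3.82x.
Set SMC = demand: 50.86 + 3.82x = 241.60 - 1.65x → x* = 34.8702.
The Pigouvian tax equals MEC at x*: 0.90 + 1.54×34.8702 = 54.6001.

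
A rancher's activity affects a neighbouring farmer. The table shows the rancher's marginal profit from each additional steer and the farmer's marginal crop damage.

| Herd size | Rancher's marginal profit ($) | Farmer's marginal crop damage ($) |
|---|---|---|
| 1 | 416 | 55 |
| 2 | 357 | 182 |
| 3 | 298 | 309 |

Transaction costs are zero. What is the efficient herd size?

2

Bargaining reaches the level where marginal profit last exceeds marginal crop damage.
That holds through level 2 (357 ≥ 182) but not at 3 (298 < 309).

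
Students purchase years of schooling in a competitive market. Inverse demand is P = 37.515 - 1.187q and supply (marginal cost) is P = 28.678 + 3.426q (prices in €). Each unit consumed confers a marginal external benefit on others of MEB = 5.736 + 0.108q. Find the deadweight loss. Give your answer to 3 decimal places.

DWL = €3.920

Market equilibrium (private): 28.678 + 3.426q = 37.515 - 1.187q → q_m = 1.9157.
Social marginal benefit = demand + MEB = 43.251 - 1.079q.
Set SMB = MC: 43.251 - 1.079q = 28.678 + 3.426q → q* = 3.2349.
Height of the DWL triangle at q_m is SMB(q_m) − MC(q_m) = MEB(q_m) = 5.9429.
DWL = ½ × 1.3192 × 5.9429 = 3.9199.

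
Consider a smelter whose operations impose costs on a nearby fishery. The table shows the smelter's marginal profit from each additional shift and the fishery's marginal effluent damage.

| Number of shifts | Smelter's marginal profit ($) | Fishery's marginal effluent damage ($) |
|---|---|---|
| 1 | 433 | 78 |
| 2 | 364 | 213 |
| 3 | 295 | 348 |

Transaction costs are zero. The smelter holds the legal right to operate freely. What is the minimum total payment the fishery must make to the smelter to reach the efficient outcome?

$295

Left alone the smelter would choose level 3 (marginal profit stays positive).
Efficient level: k* = 2 (marginal profit ≥ marginal effluent damage through 2).
The fishery must at least cover the smelter's forgone profit from cutting 3→2: 295 = 295.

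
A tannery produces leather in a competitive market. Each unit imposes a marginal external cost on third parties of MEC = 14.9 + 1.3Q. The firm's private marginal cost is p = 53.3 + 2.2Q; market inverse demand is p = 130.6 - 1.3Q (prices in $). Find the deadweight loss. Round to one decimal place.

DWL = $198.1

Market equilibrium (private): 53.3 + 2.2Q = 130.6 - 1.3Q → Q_m = 22.0857.
Social marginal cost = private MC + MEC = 68.2 + 3.5Q.
Set SMC = demand: 68.2 + 3.5Q = 130.6 - 1.3Q → Q* = 13.0000.
Between Q* and Q_m the wedge SMC − demand runs linearly from 0 to MEC(Q_m), so the loss is a triangle.
DWL = ½ × 9.0857 × 43.6114 = 198.1200.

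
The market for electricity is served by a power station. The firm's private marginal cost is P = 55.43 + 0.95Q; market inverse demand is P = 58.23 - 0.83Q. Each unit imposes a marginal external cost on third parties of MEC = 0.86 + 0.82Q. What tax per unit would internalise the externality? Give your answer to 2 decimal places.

Social marginal cost = private MC + MEC = 56.29 + 1.77Q.
Set SMC = demand: 56.29 + 1.77Q = 58.23 - 0.83Q → Q* = 0.7462.
The Pigouvian tax equals MEC at Q*: 0.86 + 0.82×0.7462 = 1.4719.

tax = 1.47 per unit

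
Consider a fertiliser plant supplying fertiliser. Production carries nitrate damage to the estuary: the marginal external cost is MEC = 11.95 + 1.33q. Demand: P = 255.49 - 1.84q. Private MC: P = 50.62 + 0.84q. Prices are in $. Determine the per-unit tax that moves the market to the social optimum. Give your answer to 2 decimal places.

tax = $75.94 per unit

Social marginal cost = private MC + MEC = 62.57 + 2.17q.
Set SMC = demand: 62.57 + 2.17q = 255.49 - 1.84q → q* = 48.1097.
The Pigouvian tax equals MEC at q*: 11.95 + 1.33×48.1097 = 75.9359.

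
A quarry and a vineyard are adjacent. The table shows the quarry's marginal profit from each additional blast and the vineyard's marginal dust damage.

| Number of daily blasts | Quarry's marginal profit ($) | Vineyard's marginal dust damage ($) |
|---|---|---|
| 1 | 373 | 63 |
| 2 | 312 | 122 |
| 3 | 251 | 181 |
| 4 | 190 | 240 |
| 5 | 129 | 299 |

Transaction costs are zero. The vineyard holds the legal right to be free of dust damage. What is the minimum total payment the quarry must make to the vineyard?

Efficient level: marginal profit ≥ marginal dust damage through level 3, so k* = 3.
With the vineyard holding the right, the quarry must at least compensate total damage at k*: 63 + 122 + 181 = 366.

$366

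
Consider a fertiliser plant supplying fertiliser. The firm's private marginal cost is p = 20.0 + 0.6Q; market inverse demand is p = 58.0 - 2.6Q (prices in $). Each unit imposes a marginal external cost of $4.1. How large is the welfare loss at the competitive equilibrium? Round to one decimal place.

DWL = $2.6

Market equilibrium (private): 20.0 + 0.6Q = 58.0 - 2.6Q → Q_m = 11.8750.
Social marginal cost = private MC + MEC = 24.1 + 0.6Q.
Set SMC = demand: 24.1 + 0.6Q = 58.0 - 2.6Q → Q* = 10.5938.
Height of the DWL triangle at Q_m is SMC(Q_m) − demand(Q_m) = MEC(Q_m) = 4.1000.
DWL = ½ × 1.2812 × 4.1000 = 2.6265.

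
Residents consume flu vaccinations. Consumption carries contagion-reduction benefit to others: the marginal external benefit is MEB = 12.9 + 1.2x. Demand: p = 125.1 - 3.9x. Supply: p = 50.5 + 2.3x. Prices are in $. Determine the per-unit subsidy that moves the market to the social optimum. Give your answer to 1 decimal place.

Social marginal benefit = demand + MEB = 138.0 - 2.7x.
Set SMB = MC: 138.0 - 2.7x = 50.5 + 2.3x → x* = 17.5000.
The Pigouvian subsidy equals MEB at x*: 12.9 + 1.2×17.5000 = 33.9000.

subsidy = $33.9 per unit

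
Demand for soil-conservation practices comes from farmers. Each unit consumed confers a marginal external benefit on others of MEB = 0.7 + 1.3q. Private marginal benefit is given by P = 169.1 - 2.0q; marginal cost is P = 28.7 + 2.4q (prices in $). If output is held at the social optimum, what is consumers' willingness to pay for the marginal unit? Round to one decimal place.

Social marginal benefit = demand + MEB = 169.8 - 0.7q.
Set SMB = MC: 169.8 - 0.7q = 28.7 + 2.4q → q* = 45.5161.
Consumer price on the demand curve at q*: 169.1 − 2.0×45.5161 = 78.0678.

P = $78.1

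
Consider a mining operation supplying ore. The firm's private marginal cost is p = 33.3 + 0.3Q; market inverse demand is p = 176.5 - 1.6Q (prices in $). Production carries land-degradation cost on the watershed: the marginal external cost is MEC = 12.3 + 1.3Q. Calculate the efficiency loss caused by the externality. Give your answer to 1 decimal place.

Market equilibrium (private): 33.3 + 0.3Q = 176.5 - 1.6Q → Q_m = 75.3684.
Social marginal cost = private MC + MEC = 45.6 + 1.6Q.
Set SMC = demand: 45.6 + 1.6Q = 176.5 - 1.6Q → Q* = 40.9063.
The welfare-loss triangle has base |Q_m − Q*| and height MEC(Q_m) (the vertical gap between SMC and demand is zero at Q* and MEC at Q_m).
DWL = ½ × 34.4621 × 110.2789 = 1900.2212.

DWL = $1900.2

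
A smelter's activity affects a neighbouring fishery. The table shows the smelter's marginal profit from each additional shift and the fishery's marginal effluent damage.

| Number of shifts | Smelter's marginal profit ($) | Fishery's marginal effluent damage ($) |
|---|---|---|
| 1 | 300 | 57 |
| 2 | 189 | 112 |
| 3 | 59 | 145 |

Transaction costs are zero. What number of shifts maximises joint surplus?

Bargaining reaches the level where marginal profit last exceeds marginal effluent damage.
That holds through level 2 (189 ≥ 112) but not at 3 (59 < 145).

2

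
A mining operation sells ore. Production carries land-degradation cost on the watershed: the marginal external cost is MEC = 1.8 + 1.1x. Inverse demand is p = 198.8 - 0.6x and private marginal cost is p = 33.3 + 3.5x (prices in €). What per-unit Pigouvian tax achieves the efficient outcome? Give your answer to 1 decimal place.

tax = €36.4 per unit

Social marginal cost = private MC + MEC = 35.1 + 4.6x.
Set SMC = demand: 35.1 + 4.6x = 198.8 - 0.6x → x* = 31.4808.
The Pigouvian tax equals MEC at x*: 1.8 + 1.1×31.4808 = 36.4289.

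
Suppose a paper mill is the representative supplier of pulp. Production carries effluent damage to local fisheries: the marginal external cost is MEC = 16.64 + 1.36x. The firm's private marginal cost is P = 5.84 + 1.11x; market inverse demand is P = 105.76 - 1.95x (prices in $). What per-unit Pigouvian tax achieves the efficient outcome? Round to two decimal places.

Social marginal cost = private MC + MEC = 22.48 + 2.47x.
Set SMC = demand: 22.48 + 2.47x = 105.76 - 1.95x → x* = 18.8416.
The Pigouvian tax equals MEC at x*: 16.64 + 1.36×18.8416 = 42.2646.

tax = $42.26 per unit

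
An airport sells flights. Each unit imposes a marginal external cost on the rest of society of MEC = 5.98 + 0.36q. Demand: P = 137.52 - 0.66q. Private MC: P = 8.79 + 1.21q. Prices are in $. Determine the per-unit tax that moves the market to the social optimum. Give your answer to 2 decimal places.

Social marginal cost = private MC + MEC = 14.77 + 1.57q.
Set SMC = demand: 14.77 + 1.57q = 137.52 - 0.66q → q* = 55.0448.
The Pigouvian tax equals MEC at q*: 5.98 + 0.36×55.0448 = 25.7961.

tax = $25.80 per unit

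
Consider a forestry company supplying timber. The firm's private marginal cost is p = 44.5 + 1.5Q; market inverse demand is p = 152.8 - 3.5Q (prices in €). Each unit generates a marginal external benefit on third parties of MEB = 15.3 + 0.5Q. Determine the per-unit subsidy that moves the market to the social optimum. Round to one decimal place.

subsidy = €29.0 per unit

Social marginal cost = private MC − MEB = 29.2 + Q.
Set SMC = demand: 29.2 + Q = 152.8 - 3.5Q → Q* = 27.4667.
The Pigouvian subsidy equals MEB at Q*: 15.3 + 0.5×27.4667 = 29.0334.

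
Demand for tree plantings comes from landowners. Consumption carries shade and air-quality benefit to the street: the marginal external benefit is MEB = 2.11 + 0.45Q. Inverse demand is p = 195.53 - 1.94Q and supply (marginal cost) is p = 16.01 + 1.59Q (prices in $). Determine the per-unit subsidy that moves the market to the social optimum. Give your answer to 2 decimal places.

subsidy = $28.65 per unit

Social marginal benefit = demand + MEB = 197.64 - 1.49Q.
Set SMB = MC: 197.64 - 1.49Q = 16.01 + 1.59Q → Q* = 58.9708.
The Pigouvian subsidy equals MEB at Q*: 2.11 + 0.45×58.9708 = 28.6469.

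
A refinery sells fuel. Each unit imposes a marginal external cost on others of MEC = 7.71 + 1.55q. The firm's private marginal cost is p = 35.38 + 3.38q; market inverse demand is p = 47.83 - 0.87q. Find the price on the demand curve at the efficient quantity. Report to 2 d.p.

P = 47.12

Social marginal cost = private MC + MEC = 43.09 + 4.93q.
Set SMC = demand: 43.09 + 4.93q = 47.83 - 0.87q → q* = 0.8172.
Consumer price on the demand curve at q*: 47.83 − 0.87×0.8172 = 47.1190.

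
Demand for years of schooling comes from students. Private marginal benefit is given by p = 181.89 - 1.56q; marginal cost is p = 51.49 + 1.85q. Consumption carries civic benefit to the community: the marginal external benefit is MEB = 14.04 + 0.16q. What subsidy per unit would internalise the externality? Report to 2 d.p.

subsidy = 21.15 per unit

Social marginal benefit = demand + MEB = 195.93 - 1.40q.
Set SMB = MC: 195.93 - 1.40q = 51.49 + 1.85q → q* = 44.4431.
The Pigouvian subsidy equals MEB at q*: 14.04 + 0.16×44.4431 = 21.1509.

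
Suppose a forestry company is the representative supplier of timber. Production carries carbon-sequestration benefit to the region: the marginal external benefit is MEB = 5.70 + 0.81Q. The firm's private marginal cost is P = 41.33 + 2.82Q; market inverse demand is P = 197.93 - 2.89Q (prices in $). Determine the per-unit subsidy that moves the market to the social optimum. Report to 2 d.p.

subsidy = $32.53 per unit

Social marginal cost = private MC − MEB = 35.63 + 2.01Q.
Set SMC = demand: 35.63 + 2.01Q = 197.93 - 2.89Q → Q* = 33.1224.
The Pigouvian subsidy equals MEB at Q*: 5.70 + 0.81×33.1224 = 32.5291.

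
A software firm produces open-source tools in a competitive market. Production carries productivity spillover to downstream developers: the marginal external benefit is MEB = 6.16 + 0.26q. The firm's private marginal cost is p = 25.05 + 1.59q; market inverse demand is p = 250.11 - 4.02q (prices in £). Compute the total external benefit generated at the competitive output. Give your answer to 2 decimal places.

Market equilibrium (private): 25.05 + 1.59q = 250.11 - 4.02q → q_m = 40.1176.
Total external benefit = ∫₀^{q_m} (6.16 + 0.26q) dq = 6.16×40.1176 + ½×0.26×40.1176² = 456.3493.

£456.35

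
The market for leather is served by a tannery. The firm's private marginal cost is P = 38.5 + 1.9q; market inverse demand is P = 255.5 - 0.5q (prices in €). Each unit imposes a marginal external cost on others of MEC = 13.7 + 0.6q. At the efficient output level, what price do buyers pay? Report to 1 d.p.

P = €221.6

Social marginal cost = private MC + MEC = 52.2 + 2.5q.
Set SMC = demand: 52.2 + 2.5q = 255.5 - 0.5q → q* = 67.7667.
Consumer price on the demand curve at q*: 255.5 − 0.5×67.7667 = 221.6167.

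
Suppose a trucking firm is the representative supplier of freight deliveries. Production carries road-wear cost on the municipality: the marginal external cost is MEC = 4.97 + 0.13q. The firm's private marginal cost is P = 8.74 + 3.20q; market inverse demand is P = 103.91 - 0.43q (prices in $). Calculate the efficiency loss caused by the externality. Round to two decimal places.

DWL = $9.33

Market equilibrium (private): 8.74 + 3.20q = 103.91 - 0.43q → q_m = 26.2176.
Social marginal cost = private MC + MEC = 13.71 + 3.33q.
Set SMC = demand: 13.71 + 3.33q = 103.91 - 0.43q → q* = 23.9894.
The welfare-loss triangle has base |q_m − q*| and height MEC(q_m) (the vertical gap between SMC and demand is zero at q* and MEC at q_m).
DWL = ½ × 2.2282 × 8.3783 = 9.3343.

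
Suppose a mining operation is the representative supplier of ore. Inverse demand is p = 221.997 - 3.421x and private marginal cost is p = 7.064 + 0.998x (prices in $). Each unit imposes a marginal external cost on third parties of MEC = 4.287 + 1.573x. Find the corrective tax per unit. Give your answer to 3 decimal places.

Social marginal cost = private MC + MEC = 11.351 + 2.571x.
Set SMC = demand: 11.351 + 2.571x = 221.997 - 3.421x → x* = 35.1545.
The Pigouvian tax equals MEC at x*: 4.287 + 1.573×35.1545 = 59.5850.

tax = $59.585 per unit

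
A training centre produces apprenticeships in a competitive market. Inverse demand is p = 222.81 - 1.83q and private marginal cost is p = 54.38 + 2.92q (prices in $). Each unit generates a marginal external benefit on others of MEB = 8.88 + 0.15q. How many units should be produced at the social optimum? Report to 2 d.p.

Social marginal cost = private MC − MEB = 45.50 + 2.77q.
Set SMC = demand: 45.50 + 2.77q = 222.81 - 1.83q → q* = 38.5457.

q* = 38.55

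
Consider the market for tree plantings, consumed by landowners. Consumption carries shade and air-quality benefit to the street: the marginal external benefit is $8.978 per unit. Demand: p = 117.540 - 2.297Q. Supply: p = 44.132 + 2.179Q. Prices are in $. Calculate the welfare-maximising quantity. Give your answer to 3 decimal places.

Q* = 18.406

Social marginal benefit = demand + MEB = 126.518 - 2.297Q.
Set SMB = MC: 126.518 - 2.297Q = 44.132 + 2.179Q → Q* = 18.4062.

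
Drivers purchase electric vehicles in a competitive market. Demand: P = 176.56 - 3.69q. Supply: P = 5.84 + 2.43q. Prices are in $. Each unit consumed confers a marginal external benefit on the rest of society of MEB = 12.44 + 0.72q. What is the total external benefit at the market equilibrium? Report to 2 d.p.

$627.15

Market equilibrium (private): 5.84 + 2.43q = 176.56 - 3.69q → q_m = 27.8954.
Total external benefit = ∫₀^{q_m} (12.44 + 0.72q) dq = 12.44×27.8954 + ½×0.72×27.8954² = 627.1540.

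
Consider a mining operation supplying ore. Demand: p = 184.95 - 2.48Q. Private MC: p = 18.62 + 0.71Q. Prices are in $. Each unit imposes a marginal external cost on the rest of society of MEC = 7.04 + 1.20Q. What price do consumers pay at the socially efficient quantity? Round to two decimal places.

Social marginal cost = private MC + MEC = 25.66 + 1.91Q.
Set SMC = demand: 25.66 + 1.91Q = 184.95 - 2.48Q → Q* = 36.2847.
Consumer price on the demand curve at Q*: 184.95 − 2.48×36.2847 = 94.9639.

P = $94.96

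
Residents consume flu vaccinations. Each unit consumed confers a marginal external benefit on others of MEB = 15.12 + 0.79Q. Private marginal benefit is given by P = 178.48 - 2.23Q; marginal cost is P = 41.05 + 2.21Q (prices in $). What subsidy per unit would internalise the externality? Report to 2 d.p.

Social marginal benefit = demand + MEB = 193.60 - 1.44Q.
Set SMB = MC: 193.60 - 1.44Q = 41.05 + 2.21Q → Q* = 41.7945.
The Pigouvian subsidy equals MEB at Q*: 15.12 + 0.79×41.7945 = 48.1377.

subsidy = $48.14 per unit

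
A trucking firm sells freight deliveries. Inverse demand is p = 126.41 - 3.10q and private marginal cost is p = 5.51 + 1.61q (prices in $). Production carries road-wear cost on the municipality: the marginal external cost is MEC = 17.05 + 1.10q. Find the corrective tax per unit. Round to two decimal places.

Social marginal cost = private MC + MEC = 22.56 + 2.71q.
Set SMC = demand: 22.56 + 2.71q = 126.41 - 3.10q → q* = 17.8744.
The Pigouvian tax equals MEC at q*: 17.05 + 1.10×17.8744 = 36.7118.

tax = $36.71 per unit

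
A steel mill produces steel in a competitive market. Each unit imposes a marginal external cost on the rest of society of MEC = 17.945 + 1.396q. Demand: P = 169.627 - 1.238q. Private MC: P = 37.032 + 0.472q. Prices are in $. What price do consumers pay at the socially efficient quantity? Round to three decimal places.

P = $123.929

Social marginal cost = private MC + MEC = 54.977 + 1.868q.
Set SMC = demand: 54.977 + 1.868q = 169.627 - 1.238q → q* = 36.9124.
Consumer price on the demand curve at q*: 169.627 − 1.238×36.9124 = 123.9294.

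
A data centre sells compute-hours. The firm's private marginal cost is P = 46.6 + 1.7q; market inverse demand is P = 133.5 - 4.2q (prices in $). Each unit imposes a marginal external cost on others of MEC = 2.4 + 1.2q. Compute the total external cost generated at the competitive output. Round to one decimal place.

Market equilibrium (private): 46.6 + 1.7q = 133.5 - 4.2q → q_m = 14.7288.
Total external cost = ∫₀^{q_m} (2.4 + 1.2q) dq = 2.4×14.7288 + ½×1.2×14.7288² = 165.5116.

$165.5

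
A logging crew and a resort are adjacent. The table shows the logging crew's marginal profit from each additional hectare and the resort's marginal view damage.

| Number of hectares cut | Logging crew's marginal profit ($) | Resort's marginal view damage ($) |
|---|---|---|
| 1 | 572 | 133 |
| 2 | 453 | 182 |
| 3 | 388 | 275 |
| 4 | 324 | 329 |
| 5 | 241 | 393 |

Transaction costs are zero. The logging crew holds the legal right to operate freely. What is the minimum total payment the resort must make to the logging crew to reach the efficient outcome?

Left alone the logging crew would choose level 5 (marginal profit stays positive).
Efficient level: k* = 3 (marginal profit ≥ marginal view damage through 3).
The resort must at least cover the logging crew's forgone profit from cutting 5→3: 324 + 241 = 565.

$565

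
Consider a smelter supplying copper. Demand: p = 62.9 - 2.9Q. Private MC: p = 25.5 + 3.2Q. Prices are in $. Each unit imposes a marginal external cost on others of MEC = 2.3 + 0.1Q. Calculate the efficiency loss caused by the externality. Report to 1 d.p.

DWL = $0.7

Market equilibrium (private): 25.5 + 3.2Q = 62.9 - 2.9Q → Q_m = 6.1311.
Social marginal cost = private MC + MEC = 27.8 + 3.3Q.
Set SMC = demand: 27.8 + 3.3Q = 62.9 - 2.9Q → Q* = 5.6613.
Between Q* and Q_m the wedge SMC − demand runs linearly from 0 to MEC(Q_m), so the loss is a triangle.
DWL = ½ × 0.4698 × 2.9131 = 0.6843.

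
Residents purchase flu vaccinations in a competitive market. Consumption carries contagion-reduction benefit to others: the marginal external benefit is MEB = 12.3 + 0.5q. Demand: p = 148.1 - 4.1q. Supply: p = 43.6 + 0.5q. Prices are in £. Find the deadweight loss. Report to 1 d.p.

Market equilibrium (private): 43.6 + 0.5q = 148.1 - 4.1q → q_m = 22.7174.
Social marginal benefit = demand + MEB = 160.4 - 3.6q.
Set SMB = MC: 160.4 - 3.6q = 43.6 + 0.5q → q* = 28.4878.
The welfare-loss triangle has base |q_m − q*| and height MEB(q_m) (the vertical gap between SMB and MC is zero at q* and MEB at q_m).
DWL = ½ × 5.7704 × 23.6587 = 68.2601.

DWL = £68.3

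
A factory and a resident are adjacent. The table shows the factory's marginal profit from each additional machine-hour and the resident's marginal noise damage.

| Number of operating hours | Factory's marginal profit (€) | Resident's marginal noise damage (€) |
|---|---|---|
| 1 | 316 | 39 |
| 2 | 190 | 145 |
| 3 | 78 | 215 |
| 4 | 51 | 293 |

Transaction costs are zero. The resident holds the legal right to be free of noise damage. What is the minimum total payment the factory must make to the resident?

€184

Efficient level: marginal profit ≥ marginal noise damage through level 2, so k* = 2.
With the resident holding the right, the factory must at least compensate total damage at k*: 39 + 145 = 184.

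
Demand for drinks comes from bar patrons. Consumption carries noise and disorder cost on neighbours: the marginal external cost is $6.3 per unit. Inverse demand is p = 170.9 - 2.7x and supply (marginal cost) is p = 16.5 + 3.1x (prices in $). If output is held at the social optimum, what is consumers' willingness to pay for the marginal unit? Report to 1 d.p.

P = $102.0

Social marginal benefit = demand − MEC = 164.6 - 2.7x.
Set SMB = MC: 164.6 - 2.7x = 16.5 + 3.1x → x* = 25.5345.
Consumer price on the demand curve at x*: 170.9 − 2.7×25.5345 = 101.9569.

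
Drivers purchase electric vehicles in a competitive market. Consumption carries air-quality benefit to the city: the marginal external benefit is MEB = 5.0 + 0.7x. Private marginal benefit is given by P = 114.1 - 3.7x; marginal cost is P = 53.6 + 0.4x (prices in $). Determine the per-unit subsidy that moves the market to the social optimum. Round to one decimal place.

Social marginal benefit = demand + MEB = 119.1 - 3.0x.
Set SMB = MC: 119.1 - 3.0x = 53.6 + 0.4x → x* = 19.2647.
The Pigouvian subsidy equals MEB at x*: 5.0 + 0.7×19.2647 = 18.4853.

subsidy = $18.5 per unit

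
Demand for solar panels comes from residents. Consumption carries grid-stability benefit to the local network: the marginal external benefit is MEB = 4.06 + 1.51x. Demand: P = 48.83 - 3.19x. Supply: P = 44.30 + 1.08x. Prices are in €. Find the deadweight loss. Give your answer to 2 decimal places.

DWL = €5.81

Market equilibrium (private): 44.30 + 1.08x = 48.83 - 3.19x → x_m = 1.0609.
Social marginal benefit = demand + MEB = 52.89 - 1.68x.
Set SMB = MC: 52.89 - 1.68x = 44.30 + 1.08x → x* = 3.1123.
The welfare-loss triangle has base |x_m − x*| and height MEB(x_m) (the vertical gap between SMB and MC is zero at x* and MEB at x_m).
DWL = ½ × 2.0514 × 5.6619 = 5.8074.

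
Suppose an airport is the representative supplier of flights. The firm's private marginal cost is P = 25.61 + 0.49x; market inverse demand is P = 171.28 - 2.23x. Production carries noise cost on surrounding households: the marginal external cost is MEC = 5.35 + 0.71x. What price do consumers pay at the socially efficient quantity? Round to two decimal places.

Social marginal cost = private MC + MEC = 30.96 + 1.20x.
Set SMC = demand: 30.96 + 1.20x = 171.28 - 2.23x → x* = 40.9096.
Consumer price on the demand curve at x*: 171.28 − 2.23×40.9096 = 80.0516.

P = 80.05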